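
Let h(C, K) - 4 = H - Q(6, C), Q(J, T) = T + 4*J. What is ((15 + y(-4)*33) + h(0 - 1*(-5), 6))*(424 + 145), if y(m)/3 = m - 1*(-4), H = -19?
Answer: -16501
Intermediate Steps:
h(C, K) = -39 - C (h(C, K) = 4 + (-19 - (C + 4*6)) = 4 + (-19 - (C + 24)) = 4 + (-19 - (24 + C)) = 4 + (-19 + (-24 - C)) = 4 + (-43 - C) = -39 - C)
y(m) = 12 + 3*m (y(m) = 3*(m - 1*(-4)) = 3*(m + 4) = 3*(4 + m) = 12 + 3*m)
((15 + y(-4)*33) + h(0 - 1*(-5), 6))*(424 + 145) = ((15 + (12 + 3*(-4))*33) + (-39 - (0 - 1*(-5))))*(424 + 145) = ((15 + (12 - 12)*33) + (-39 - (0 + 5)))*569 = ((15 + 0*33) + (-39 - 1*5))*569 = ((15 + 0) + (-39 - 5))*569 = (15 - 44)*569 = -29*569 = -16501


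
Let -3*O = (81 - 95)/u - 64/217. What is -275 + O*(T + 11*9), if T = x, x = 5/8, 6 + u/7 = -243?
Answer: -172131353/648396 ≈ -265.47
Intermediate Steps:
u = -1743 (u = -42 + 7*(-243) = -42 - 1701 = -1743)
O = 15502/162099 (O = -((81 - 95)/(-1743) - 64/217)/3 = -(-14*(-1/1743) - 64*1/217)/3 = -(2/249 - 64/217)/3 = -1/3*(-15502/54033) = 15502/162099 ≈ 0.095633)
x = 5/8 (x = 5*(1/8) = 5/8 ≈ 0.62500)
T = 5/8 ≈ 0.62500
-275 + O*(T + 11*9) = -275 + 15502*(5/8 + 11*9)/162099 = -275 + 15502*(5/8 + 99)/162099 = -275 + (15502/162099)*(797/8) = -275 + 6177547/648396 = -172131353/648396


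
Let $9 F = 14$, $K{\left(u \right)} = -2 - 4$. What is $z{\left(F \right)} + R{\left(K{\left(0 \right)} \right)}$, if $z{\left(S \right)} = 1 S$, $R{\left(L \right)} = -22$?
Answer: $- \frac{184}{9} \approx -20.444$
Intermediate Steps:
$K{\left(u \right)} = -6$
$F = \frac{14}{9}$ ($F = \frac{1}{9} \cdot 14 = \frac{14}{9} \approx 1.5556$)
$z{\left(S \right)} = S$
$z{\left(F \right)} + R{\left(K{\left(0 \right)} \right)} = \frac{14}{9} - 22 = - \frac{184}{9}$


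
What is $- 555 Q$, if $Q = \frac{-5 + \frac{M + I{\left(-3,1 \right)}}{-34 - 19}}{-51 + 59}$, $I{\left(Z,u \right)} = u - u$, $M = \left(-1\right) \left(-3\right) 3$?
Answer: $\frac{76035}{212} \approx 358.66$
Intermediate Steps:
$M = 9$ ($M = 3 \cdot 3 = 9$)
$I{\left(Z,u \right)} = 0$
$Q = - \frac{137}{212}$ ($Q = \frac{-5 + \frac{9 + 0}{-34 - 19}}{-51 + 59} = \frac{-5 + \frac{9}{-53}}{8} = \left(-5 + 9 \left(- \frac{1}{53}\right)\right) \frac{1}{8} = \left(-5 - \frac{9}{53}\right) \frac{1}{8} = \left(- \frac{274}{53}\right) \frac{1}{8} = - \frac{137}{212} \approx -0.64623$)
$- 555 Q = \left(-555\right) \left(- \frac{137}{212}\right) = \frac{76035}{212}$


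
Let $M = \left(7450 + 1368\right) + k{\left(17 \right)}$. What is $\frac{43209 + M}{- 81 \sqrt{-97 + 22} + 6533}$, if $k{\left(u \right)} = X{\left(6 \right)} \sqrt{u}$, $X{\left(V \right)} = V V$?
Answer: $\frac{339892391}{43172164} + \frac{58797 \sqrt{17}}{10793041} + \frac{3645 i \sqrt{51}}{10793041} + \frac{21070935 i \sqrt{3}}{43172164} \approx 7.8954 + 0.84777 i$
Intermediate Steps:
$X{\left(V \right)} = V^{2}$
$k{\left(u \right)} = 36 \sqrt{u}$ ($k{\left(u \right)} = 6^{2} \sqrt{u} = 36 \sqrt{u}$)
$M = 8818 + 36 \sqrt{17}$ ($M = \left(7450 + 1368\right) + 36 \sqrt{17} = 8818 + 36 \sqrt{17} \approx 8966.4$)
$\frac{43209 + M}{- 81 \sqrt{-97 + 22} + 6533} = \frac{43209 + \left(8818 + 36 \sqrt{17}\right)}{- 81 \sqrt{-97 + 22} + 6533} = \frac{52027 + 36 \sqrt{17}}{- 81 \sqrt{-75} + 6533} = \frac{52027 + 36 \sqrt{17}}{- 81 \cdot 5 i \sqrt{3} + 6533} = \frac{52027 + 36 \sqrt{17}}{- 405 i \sqrt{3} + 6533} = \frac{52027 + 36 \sqrt{17}}{6533 - 405 i \sqrt{3}}$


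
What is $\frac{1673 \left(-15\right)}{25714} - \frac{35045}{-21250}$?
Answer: $\frac{18393919}{27321125} \approx 0.67325$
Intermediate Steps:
$\frac{1673 \left(-15\right)}{25714} - \frac{35045}{-21250} = \left(-25095\right) \frac{1}{25714} - - \frac{7009}{4250} = - \frac{25095}{25714} + \frac{7009}{4250} = \frac{18393919}{27321125}$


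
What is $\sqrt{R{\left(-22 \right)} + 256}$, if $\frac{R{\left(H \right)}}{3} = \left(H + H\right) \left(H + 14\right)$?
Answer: $4 \sqrt{82} \approx 36.222$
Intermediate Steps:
$R{\left(H \right)} = 6 H \left(14 + H\right)$ ($R{\left(H \right)} = 3 \left(H + H\right) \left(H + 14\right) = 3 \cdot 2 H \left(14 + H\right) = 6 H \left(14 + H\right)$)
$\sqrt{R{\left(-22 \right)} + 256} = \sqrt{6 \left(-22\right) \left(14 - 22\right) + 256} = \sqrt{6 \left(-22\right) \left(-8\right) + 256} = \sqrt{1056 + 256} = \sqrt{1312} = 4 \sqrt{82}$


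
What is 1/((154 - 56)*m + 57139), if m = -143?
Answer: 1/43125 ≈ 2.3188e-5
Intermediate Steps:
1/((154 - 56)*m + 57139) = 1/((154 - 56)*(-143) + 57139) = 1/(98*(-143) + 57139) = 1/(-14014 + 57139) = 1/43125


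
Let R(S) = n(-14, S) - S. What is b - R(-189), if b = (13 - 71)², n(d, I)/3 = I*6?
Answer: 6577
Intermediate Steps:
n(d, I) = 18*I (n(d, I) = 3*(I*6) = 3*(6*I) = 18*I)
b = 3364 (b = (-58)² = 3364)
R(S) = 17*S (R(S) = 18*S - S = 17*S)
b - R(-189) = 3364 - 17*(-189) = 3364 - 1*(-3213) = 3364 + 3213 = 6577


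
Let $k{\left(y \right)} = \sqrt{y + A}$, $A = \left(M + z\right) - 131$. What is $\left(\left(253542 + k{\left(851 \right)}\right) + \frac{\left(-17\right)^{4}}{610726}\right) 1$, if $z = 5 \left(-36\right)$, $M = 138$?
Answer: $\frac{154844775013}{610726} + \sqrt{678} \approx 2.5357 \cdot 10^{5}$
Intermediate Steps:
$z = -180$
$A = -173$ ($A = \left(138 - 180\right) - 131 = -42 - 131 = -173$)
$k{\left(y \right)} = \sqrt{-173 + y}$ ($k{\left(y \right)} = \sqrt{y - 173} = \sqrt{-173 + y}$)
$\left(\left(253542 + k{\left(851 \right)}\right) + \frac{\left(-17\right)^{4}}{610726}\right) 1 = \left(\left(253542 + \sqrt{-173 + 851}\right) + \frac{\left(-17\right)^{4}}{610726}\right) 1 = \left(\left(253542 + \sqrt{678}\right) + 83521 \cdot \frac{1}{610726}\right) 1 = \left(\left(253542 + \sqrt{678}\right) + \frac{83521}{610726}\right) 1 = \left(\frac{154844775013}{610726} + \sqrt{678}\right) 1 = \frac{154844775013}{610726} + \sqrt{678}$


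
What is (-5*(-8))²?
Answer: 1600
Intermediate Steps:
(-5*(-8))² = 40² = 1600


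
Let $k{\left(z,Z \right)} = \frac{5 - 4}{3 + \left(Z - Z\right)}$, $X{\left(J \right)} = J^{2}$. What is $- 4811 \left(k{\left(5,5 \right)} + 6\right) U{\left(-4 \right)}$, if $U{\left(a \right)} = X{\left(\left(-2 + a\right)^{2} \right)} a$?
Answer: $157954752$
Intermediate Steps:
$k{\left(z,Z \right)} = \frac{1}{3}$ ($k{\left(z,Z \right)} = 1 \frac{1}{3 + 0} = 1 \cdot \frac{1}{3} = \frac{1}{3}$)
$U{\left(a \right)} = a \left(-2 + a\right)^{4}$ ($U{\left(a \right)} = \left(\left(-2 + a\right)^{2}\right)^{2} a = \left(-2 + a\right)^{4} a = a \left(-2 + a\right)^{4}$)
$- 4811 \left(k{\left(5,5 \right)} + 6\right) U{\left(-4 \right)} = - 4811 \left(\frac{1}{3} + 6\right) \left(- 4 \left(-2 - 4\right)^{4}\right) = - 4811 \frac{19 \left(- 4 \left(-6\right)^{4}\right)}{3} = - 4811 \frac{19 \left(\left(-4\right) 1296\right)}{3} = - 4811 \cdot \frac{19}{3} \left(-5184\right) = \left(-4811\right) \left(-32832\right) = 157954752$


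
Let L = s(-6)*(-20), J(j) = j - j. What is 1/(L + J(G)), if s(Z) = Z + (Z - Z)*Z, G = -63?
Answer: 1/120 ≈ 0.0083333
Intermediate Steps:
J(j) = 0
s(Z) = Z (s(Z) = Z + 0*Z = Z + 0 = Z)
L = 120 (L = -6*(-20) = 120)
1/(L + J(G)) = 1/(120 + 0) = 1/120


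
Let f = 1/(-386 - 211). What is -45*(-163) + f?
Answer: 4378994/597 ≈ 7335.0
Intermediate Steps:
f = -1/597 (f = 1/(-597) = -1/597 ≈ -0.0016750)
-45*(-163) + f = -45*(-163) - 1/597 = 7335 - 1/597 = 4378994/597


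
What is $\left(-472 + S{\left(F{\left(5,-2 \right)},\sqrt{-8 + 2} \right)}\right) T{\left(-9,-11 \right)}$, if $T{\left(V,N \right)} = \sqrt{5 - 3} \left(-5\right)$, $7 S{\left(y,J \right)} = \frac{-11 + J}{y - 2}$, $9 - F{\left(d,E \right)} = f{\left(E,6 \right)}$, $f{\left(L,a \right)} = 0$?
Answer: $\frac{5 \sqrt{2} \left(23139 - i \sqrt{6}\right)}{49} \approx 3339.1 - 0.35348 i$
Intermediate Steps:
$F{\left(d,E \right)} = 9$ ($F{\left(d,E \right)} = 9 - 0 = 9 + 0 = 9$)
$S{\left(y,J \right)} = \frac{-11 + J}{7 \left(-2 + y\right)}$ ($S{\left(y,J \right)} = \frac{\left(-11 + J\right) \frac{1}{y - 2}}{7} = \frac{\left(-11 + J\right) \frac{1}{-2 + y}}{7} = \frac{\frac{1}{-2 + y} \left(-11 + J\right)}{7} = \frac{-11 + J}{7 \left(-2 + y\right)}$)
$T{\left(V,N \right)} = - 5 \sqrt{2}$ ($T{\left(V,N \right)} = \sqrt{2} \left(-5\right) = - 5 \sqrt{2}$)
$\left(-472 + S{\left(F{\left(5,-2 \right)},\sqrt{-8 + 2} \right)}\right) T{\left(-9,-11 \right)} = \left(-472 + \frac{-11 + \sqrt{-8 + 2}}{7 \left(-2 + 9\right)}\right) \left(- 5 \sqrt{2}\right) = \left(-472 + \frac{-11 + \sqrt{-6}}{7 \cdot 7}\right) \left(- 5 \sqrt{2}\right) = \left(-472 + \frac{1}{7} \cdot \frac{1}{7} \left(-11 + i \sqrt{6}\right)\right) \left(- 5 \sqrt{2}\right) = \left(-472 - \left(\frac{11}{49} - \frac{i \sqrt{6}}{49}\right)\right) \left(- 5 \sqrt{2}\right) = \left(- \frac{23139}{49} + \frac{i \sqrt{6}}{49}\right) \left(- 5 \sqrt{2}\right) = - 5 \sqrt{2} \left(- \frac{23139}{49} + \frac{i \sqrt{6}}{49}\right)$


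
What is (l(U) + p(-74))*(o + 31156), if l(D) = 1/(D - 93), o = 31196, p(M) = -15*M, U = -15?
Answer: 207630428/3 ≈ 6.9210e+7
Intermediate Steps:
l(D) = 1/(-93 + D)
(l(U) + p(-74))*(o + 31156) = (1/(-93 - 15) - 15*(-74))*(31196 + 31156) = (1/(-108) + 1110)*62352 = (-1/108 + 1110)*62352 = (119879/108)*62352 = 207630428/3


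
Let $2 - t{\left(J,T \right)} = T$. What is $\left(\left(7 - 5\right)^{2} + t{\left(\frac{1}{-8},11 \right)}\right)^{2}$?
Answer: $25$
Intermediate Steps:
$t{\left(J,T \right)} = 2 - T$
$\left(\left(7 - 5\right)^{2} + t{\left(\frac{1}{-8},11 \right)}\right)^{2} = \left(\left(7 - 5\right)^{2} + \left(2 - 11\right)\right)^{2} = \left(2^{2} + \left(2 - 11\right)\right)^{2} = \left(4 - 9\right)^{2} = \left(-5\right)^{2} = 25$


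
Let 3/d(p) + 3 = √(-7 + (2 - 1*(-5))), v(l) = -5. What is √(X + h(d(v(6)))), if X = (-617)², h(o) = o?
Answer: 4*√23793 ≈ 617.00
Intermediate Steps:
d(p) = -1 (d(p) = 3/(-3 + √(-7 + (2 - 1*(-5)))) = 3/(-3 + √(-7 + (2 + 5))) = 3/(-3 + √(-7 + 7)) = 3/(-3 + √0) = 3/(-3 + 0) = 3/(-3) = 3*(-⅓) = -1)
X = 380689
√(X + h(d(v(6)))) = √(380689 - 1) = √380688 = 4*√23793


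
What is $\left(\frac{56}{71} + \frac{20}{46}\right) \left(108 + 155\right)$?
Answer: $\frac{525474}{1633} \approx 321.78$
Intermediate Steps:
$\left(\frac{56}{71} + \frac{20}{46}\right) \left(108 + 155\right) = \left(56 \cdot \frac{1}{71} + 20 \cdot \frac{1}{46}\right) 263 = \left(\frac{56}{71} + \frac{10}{23}\right) 263 = \frac{1998}{1633} \cdot 263 = \frac{525474}{1633}$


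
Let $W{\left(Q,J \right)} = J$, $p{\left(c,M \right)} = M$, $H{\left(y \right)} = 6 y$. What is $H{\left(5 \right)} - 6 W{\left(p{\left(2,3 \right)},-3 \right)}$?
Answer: $48$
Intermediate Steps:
$H{\left(5 \right)} - 6 W{\left(p{\left(2,3 \right)},-3 \right)} = 6 \cdot 5 - -18 = 30 + 18 = 48$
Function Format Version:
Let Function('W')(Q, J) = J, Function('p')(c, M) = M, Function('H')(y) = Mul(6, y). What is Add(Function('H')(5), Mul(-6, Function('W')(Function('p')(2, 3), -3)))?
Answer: 48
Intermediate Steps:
Add(Function('H')(5), Mul(-6, Function('W')(Function('p')(2, 3), -3))) = Add(Mul(6, 5), Mul(-6, -3)) = Add(30, 18) = 48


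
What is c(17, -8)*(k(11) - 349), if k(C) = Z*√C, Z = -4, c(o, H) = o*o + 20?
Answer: -107841 - 1236*√11 ≈ -1.1194e+5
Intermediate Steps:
c(o, H) = 20 + o² (c(o, H) = o² + 20 = 20 + o²)
k(C) = -4*√C
c(17, -8)*(k(11) - 349) = (20 + 17²)*(-4*√11 - 349) = (20 + 289)*(-349 - 4*√11) = 309*(-349 - 4*√11) = -107841 - 1236*√11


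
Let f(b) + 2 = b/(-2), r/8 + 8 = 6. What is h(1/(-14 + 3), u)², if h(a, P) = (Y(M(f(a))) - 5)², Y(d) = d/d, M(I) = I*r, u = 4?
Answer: 256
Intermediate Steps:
r = -16 (r = -64 + 8*6 = -64 + 48 = -16)
f(b) = -2 - b/2 (f(b) = -2 + b/(-2) = -2 + b*(-½) = -2 - b/2)
M(I) = -16*I (M(I) = I*(-16) = -16*I)
Y(d) = 1
h(a, P) = 16 (h(a, P) = (1 - 5)² = (-4)² = 16)
h(1/(-14 + 3), u)² = 16² = 256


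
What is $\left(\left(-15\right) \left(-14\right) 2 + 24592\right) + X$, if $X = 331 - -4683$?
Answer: $30026$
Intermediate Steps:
$X = 5014$ ($X = 331 + 4683 = 5014$)
$\left(\left(-15\right) \left(-14\right) 2 + 24592\right) + X = \left(\left(-15\right) \left(-14\right) 2 + 24592\right) + 5014 = \left(210 \cdot 2 + 24592\right) + 5014 = \left(420 + 24592\right) + 5014 = 25012 + 5014 = 30026$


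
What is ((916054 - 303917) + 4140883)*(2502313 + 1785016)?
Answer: 20377760483580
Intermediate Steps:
((916054 - 303917) + 4140883)*(2502313 + 1785016) = (612137 + 4140883)*4287329 = 4753020*4287329 = 20377760483580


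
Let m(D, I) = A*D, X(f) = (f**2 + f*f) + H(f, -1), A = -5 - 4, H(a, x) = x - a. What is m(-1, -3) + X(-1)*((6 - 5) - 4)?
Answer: 3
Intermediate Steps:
A = -9
X(f) = -1 - f + 2*f**2 (X(f) = (f**2 + f*f) + (-1 - f) = (f**2 + f**2) + (-1 - f) = 2*f**2 + (-1 - f) = -1 - f + 2*f**2)
m(D, I) = -9*D
m(-1, -3) + X(-1)*((6 - 5) - 4) = -9*(-1) + (-1 - 1*(-1) + 2*(-1)**2)*((6 - 5) - 4) = 9 + (-1 + 1 + 2*1)*(1 - 4) = 9 + (-1 + 1 + 2)*(-3) = 9 + 2*(-3) = 9 - 6 = 3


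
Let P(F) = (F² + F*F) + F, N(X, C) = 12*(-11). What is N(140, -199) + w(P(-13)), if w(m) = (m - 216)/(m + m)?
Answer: -85691/650 ≈ -131.83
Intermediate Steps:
N(X, C) = -132
P(F) = F + 2*F² (P(F) = (F² + F²) + F = 2*F² + F = F + 2*F²)
w(m) = (-216 + m)/(2*m) (w(m) = (-216 + m)/((2*m)) = (-216 + m)*(1/(2*m)) = (-216 + m)/(2*m))
N(140, -199) + w(P(-13)) = -132 + (-216 - 13*(1 + 2*(-13)))/(2*((-13*(1 + 2*(-13))))) = -132 + (-216 - 13*(1 - 26))/(2*((-13*(1 - 26)))) = -132 + (-216 - 13*(-25))/(2*((-13*(-25)))) = -132 + (½)*(-216 + 325)/325 = -132 + (½)*(1/325)*109 = -132 + 109/650 = -85691/650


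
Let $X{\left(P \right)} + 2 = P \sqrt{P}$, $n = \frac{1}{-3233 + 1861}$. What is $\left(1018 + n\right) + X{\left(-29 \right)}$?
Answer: $\frac{1393951}{1372} - 29 i \sqrt{29} \approx 1016.0 - 156.17 i$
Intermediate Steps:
$n = - \frac{1}{1372}$ ($n = \frac{1}{-1372} = - \frac{1}{1372} \approx -0.00072886$)
$X{\left(P \right)} = -2 + P^{\frac{3}{2}}$ ($X{\left(P \right)} = -2 + P \sqrt{P} = -2 + P^{\frac{3}{2}}$)
$\left(1018 + n\right) + X{\left(-29 \right)} = \left(1018 - \frac{1}{1372}\right) - \left(2 - \left(-29\right)^{\frac{3}{2}}\right) = \frac{1396695}{1372} - \left(2 + 29 i \sqrt{29}\right) = \frac{1393951}{1372} - 29 i \sqrt{29}$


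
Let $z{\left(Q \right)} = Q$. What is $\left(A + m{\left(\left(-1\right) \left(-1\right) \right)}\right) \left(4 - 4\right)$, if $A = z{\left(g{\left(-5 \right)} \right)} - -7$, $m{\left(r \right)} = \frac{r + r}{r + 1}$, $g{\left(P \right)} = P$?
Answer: $0$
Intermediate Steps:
$m{\left(r \right)} = \frac{2 r}{1 + r}$
$A = 2$ ($A = -5 - -7 = -5 + 7 = 2$)
$\left(A + m{\left(\left(-1\right) \left(-1\right) \right)}\right) \left(4 - 4\right) = \left(2 + \frac{2 \left(\left(-1\right) \left(-1\right)\right)}{1 - -1}\right) \left(4 - 4\right) = \left(2 + 2 \cdot 1 \frac{1}{1 + 1}\right) \left(4 - 4\right) = \left(2 + 2 \cdot 1 \cdot \frac{1}{2}\right) 0 = \left(2 + 1\right) 0 = 3 \cdot 0 = 0$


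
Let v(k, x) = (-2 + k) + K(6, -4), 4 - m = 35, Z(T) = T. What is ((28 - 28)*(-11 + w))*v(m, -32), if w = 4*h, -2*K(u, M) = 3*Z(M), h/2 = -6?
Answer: 0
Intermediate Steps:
h = -12 (h = 2*(-6) = -12)
K(u, M) = -3*M/2
w = -48 (w = 4*(-12) = -48)
m = -31 (m = 4 - 1*35 = 4 - 35 = -31)
v(k, x) = 4 + k (v(k, x) = (-2 + k) - 3/2*(-4) = (-2 + k) + 6 = 4 + k)
((28 - 28)*(-11 + w))*v(m, -32) = ((28 - 28)*(-11 - 48))*(4 - 31) = (0*(-59))*(-27) = 0*(-27) = 0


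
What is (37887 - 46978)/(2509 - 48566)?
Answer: 9091/46057 ≈ 0.19739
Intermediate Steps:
(37887 - 46978)/(2509 - 48566) = -9091/(-46057) = -9091*(-1/46057) = 9091/46057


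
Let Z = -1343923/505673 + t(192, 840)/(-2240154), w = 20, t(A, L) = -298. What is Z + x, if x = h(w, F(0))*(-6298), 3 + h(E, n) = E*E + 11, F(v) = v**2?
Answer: -207913588098569894/80913242403 ≈ -2.5696e+6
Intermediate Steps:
h(E, n) = 8 + E**2 (h(E, n) = -3 + (E*E + 11) = -3 + (E**2 + 11) = -3 + (11 + E**2) = 8 + E**2)
Z = -215031699542/80913242403 (Z = -1343923/505673 - 298/(-2240154) = -1343923*1/505673 - 298*(-1/2240154) = -191989/72239 + 149/1120077 = -215031699542/80913242403 ≈ -2.6576)
x = -2569584 (x = (8 + 20**2)*(-6298) = (8 + 400)*(-6298) = 408*(-6298) = -2569584)
Z + x = -215031699542/80913242403 - 2569584 = -207913588098569894/80913242403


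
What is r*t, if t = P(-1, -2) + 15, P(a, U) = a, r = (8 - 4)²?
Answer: 224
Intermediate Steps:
r = 16 (r = 4² = 16)
t = 14 (t = -1 + 15 = 14)
r*t = 16*14 = 224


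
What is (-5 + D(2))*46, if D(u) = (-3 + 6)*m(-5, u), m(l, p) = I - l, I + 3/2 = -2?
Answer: -23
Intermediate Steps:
I = -7/2 (I = -3/2 - 2 = -7/2 ≈ -3.5000)
m(l, p) = -7/2 - l
D(u) = 9/2 (D(u) = (-3 + 6)*(-7/2 - 1*(-5)) = 3*(-7/2 + 5) = 3*(3/2) = 9/2)
(-5 + D(2))*46 = (-5 + 9/2)*46 = -1/2*46 = -23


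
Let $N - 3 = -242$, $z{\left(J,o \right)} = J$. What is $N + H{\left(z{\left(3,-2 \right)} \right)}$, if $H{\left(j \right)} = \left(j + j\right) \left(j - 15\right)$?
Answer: $-311$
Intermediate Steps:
$H{\left(j \right)} = 2 j \left(-15 + j\right)$
$N = -239$ ($N = 3 - 242 = -239$)
$N + H{\left(z{\left(3,-2 \right)} \right)} = -239 + 2 \cdot 3 \left(-15 + 3\right) = -239 + 2 \cdot 3 \left(-12\right) = -239 - 72 = -311$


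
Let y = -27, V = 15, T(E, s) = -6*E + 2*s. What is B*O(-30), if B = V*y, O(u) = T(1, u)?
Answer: 26730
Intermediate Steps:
O(u) = -6 + 2*u (O(u) = -6*1 + 2*u = -6 + 2*u)
B = -405 (B = 15*(-27) = -405)
B*O(-30) = -405*(-6 + 2*(-30)) = -405*(-6 - 60) = -405*(-66) = 26730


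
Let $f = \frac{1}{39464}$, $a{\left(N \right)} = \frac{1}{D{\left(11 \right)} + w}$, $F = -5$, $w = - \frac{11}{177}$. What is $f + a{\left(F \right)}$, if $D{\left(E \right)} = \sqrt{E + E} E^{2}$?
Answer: $\frac{924360895}{36203317268888} + \frac{31329 \sqrt{22}}{83397797} \approx 0.0017875$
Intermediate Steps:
$w = - \frac{11}{177}$ ($w = \left(-11\right) \frac{1}{177} = - \frac{11}{177} \approx -0.062147$)
$D{\left(E \right)} = \sqrt{2} E^{\frac{5}{2}}$ ($D{\left(E \right)} = \sqrt{2 E} E^{2} = \sqrt{2} \sqrt{E} E^{2} = \sqrt{2} E^{\frac{5}{2}}$)
$a{\left(N \right)} = \frac{1}{- \frac{11}{177} + 121 \sqrt{22}}$ ($a{\left(N \right)} = \frac{1}{\sqrt{2} \cdot 11^{\frac{5}{2}} - \frac{11}{177}} = \frac{1}{\sqrt{2} \cdot 121 \sqrt{11} - \frac{11}{177}} = \frac{1}{121 \sqrt{22} - \frac{11}{177}} = \frac{1}{- \frac{11}{177} + 121 \sqrt{22}}$)
$f = \frac{1}{39464} \approx 2.534 \cdot 10^{-5}$
$f + a{\left(F \right)} = \frac{1}{39464} + \left(\frac{177}{917375767} + \frac{31329 \sqrt{22}}{83397797}\right) = \frac{924360895}{36203317268888} + \frac{31329 \sqrt{22}}{83397797}$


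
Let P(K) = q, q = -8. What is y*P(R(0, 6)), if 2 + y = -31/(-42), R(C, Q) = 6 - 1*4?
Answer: 212/21 ≈ 10.095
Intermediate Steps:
R(C, Q) = 2 (R(C, Q) = 6 - 4 = 2)
P(K) = -8
y = -53/42 (y = -2 - 31/(-42) = -2 - 31*(-1/42) = -2 + 31/42 = -53/42 ≈ -1.2619)
y*P(R(0, 6)) = -53/42*(-8) = 212/21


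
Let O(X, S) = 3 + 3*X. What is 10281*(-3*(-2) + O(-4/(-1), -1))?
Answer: 215901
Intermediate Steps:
10281*(-3*(-2) + O(-4/(-1), -1)) = 10281*(-3*(-2) + (3 + 3*(-4/(-1)))) = 10281*(6 + (3 + 3*(-4*(-1)))) = 10281*(6 + (3 + 3*4)) = 10281*(6 + (3 + 12)) = 10281*(6 + 15) = 10281*21 = 215901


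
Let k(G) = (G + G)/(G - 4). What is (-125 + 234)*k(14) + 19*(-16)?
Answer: 6/5 ≈ 1.2000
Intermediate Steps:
k(G) = 2*G/(-4 + G) (k(G) = (2*G)/(-4 + G) = 2*G/(-4 + G))
(-125 + 234)*k(14) + 19*(-16) = (-125 + 234)*(2*14/(-4 + 14)) + 19*(-16) = 109*(2*14/10) - 304 = 109*(2*14*(⅒)) - 304 = 109*(14/5) - 304 = 1526/5 - 304 = 6/5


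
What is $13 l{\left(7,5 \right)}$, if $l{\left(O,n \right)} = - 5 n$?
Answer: $-325$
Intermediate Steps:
$13 l{\left(7,5 \right)} = 13 \left(\left(-5\right) 5\right) = 13 \left(-25\right) = -325$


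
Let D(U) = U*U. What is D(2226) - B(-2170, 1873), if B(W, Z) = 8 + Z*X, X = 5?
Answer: 4945703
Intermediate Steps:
D(U) = U²
B(W, Z) = 8 + 5*Z (B(W, Z) = 8 + Z*5 = 8 + 5*Z)
D(2226) - B(-2170, 1873) = 2226² - (8 + 5*1873) = 4955076 - (8 + 9365) = 4955076 - 1*9373 = 4955076 - 9373 = 4945703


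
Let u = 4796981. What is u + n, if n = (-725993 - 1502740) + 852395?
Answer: 3420643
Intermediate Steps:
n = -1376338 (n = -2228733 + 852395 = -1376338)
u + n = 4796981 - 1376338 = 3420643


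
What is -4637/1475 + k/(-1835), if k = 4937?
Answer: -3158194/541325 ≈ -5.8342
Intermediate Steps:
-4637/1475 + k/(-1835) = -4637/1475 + 4937/(-1835) = -4637*1/1475 + 4937*(-1/1835) = -4637/1475 - 4937/1835 = -3158194/541325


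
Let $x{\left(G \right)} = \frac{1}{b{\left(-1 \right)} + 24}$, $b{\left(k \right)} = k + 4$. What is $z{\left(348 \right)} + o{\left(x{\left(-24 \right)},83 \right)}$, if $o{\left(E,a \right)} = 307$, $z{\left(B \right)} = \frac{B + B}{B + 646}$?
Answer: $\frac{152927}{497} \approx 307.7$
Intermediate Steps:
$b{\left(k \right)} = 4 + k$
$z{\left(B \right)} = \frac{2 B}{646 + B}$
$x{\left(G \right)} = \frac{1}{27}$ ($x{\left(G \right)} = \frac{1}{\left(4 - 1\right) + 24} = \frac{1}{3 + 24} = \frac{1}{27}$)
$z{\left(348 \right)} + o{\left(x{\left(-24 \right)},83 \right)} = 2 \cdot 348 \frac{1}{646 + 348} + 307 = 2 \cdot 348 \cdot \frac{1}{994} + 307 = \frac{348}{497} + 307 = \frac{152927}{497}$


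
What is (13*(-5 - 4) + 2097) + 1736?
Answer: 3716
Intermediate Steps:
(13*(-5 - 4) + 2097) + 1736 = (13*(-9) + 2097) + 1736 = (-117 + 2097) + 1736 = 1980 + 1736 = 3716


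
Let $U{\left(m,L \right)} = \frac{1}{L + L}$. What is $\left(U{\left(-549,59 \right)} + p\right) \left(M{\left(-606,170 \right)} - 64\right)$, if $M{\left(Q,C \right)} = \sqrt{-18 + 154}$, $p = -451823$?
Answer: $\frac{1706083616}{59} - \frac{53315113 \sqrt{34}}{59} \approx 2.3648 \cdot 10^{7}$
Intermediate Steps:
$M{\left(Q,C \right)} = 2 \sqrt{34}$ ($M{\left(Q,C \right)} = \sqrt{136} = 2 \sqrt{34}$)
$U{\left(m,L \right)} = \frac{1}{2 L}$
$\left(U{\left(-549,59 \right)} + p\right) \left(M{\left(-606,170 \right)} - 64\right) = \left(\frac{1}{2 \cdot 59} - 451823\right) \left(2 \sqrt{34} - 64\right) = \left(\frac{1}{2} \cdot \frac{1}{59} - 451823\right) \left(-64 + 2 \sqrt{34}\right) = \left(\frac{1}{118} - 451823\right) \left(-64 + 2 \sqrt{34}\right) = - \frac{53315113 \left(-64 + 2 \sqrt{34}\right)}{118} = \frac{1706083616}{59} - \frac{53315113 \sqrt{34}}{59}$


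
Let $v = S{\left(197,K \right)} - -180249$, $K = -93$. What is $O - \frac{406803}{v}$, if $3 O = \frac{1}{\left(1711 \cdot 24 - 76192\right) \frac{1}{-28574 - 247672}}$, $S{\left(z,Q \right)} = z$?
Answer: $\frac{581413197}{1584676772} \approx 0.3669$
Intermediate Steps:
$v = 180446$ ($v = 197 - -180249 = 197 + 180249 = 180446$)
$O = \frac{46041}{17564}$ ($O = \frac{1}{3 \frac{1711 \cdot 24 - 76192}{-28574 - 247672}} = \frac{1}{3 \frac{41064 - 76192}{-276246}} = \frac{1}{3 \left(\left(-35128\right) \left(- \frac{1}{276246}\right)\right)} = \frac{1}{3 \cdot \frac{17564}{138123}} = \frac{1}{3} \cdot \frac{138123}{17564} = \frac{46041}{17564} \approx 2.6213$)
$O - \frac{406803}{v} = \frac{46041}{17564} - \frac{406803}{180446} = \frac{581413197}{1584676772}$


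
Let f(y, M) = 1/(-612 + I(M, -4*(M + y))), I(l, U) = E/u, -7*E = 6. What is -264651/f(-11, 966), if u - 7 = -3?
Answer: 2268323721/14 ≈ 1.6202e+8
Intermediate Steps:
E = -6/7 (E = -⅐*6 = -6/7 ≈ -0.85714)
u = 4 (u = 7 - 3 = 4)
I(l, U) = -3/14 (I(l, U) = -6/7/4 = -6/7*¼ = -3/14)
f(y, M) = -14/8571 (f(y, M) = 1/(-612 - 3/14) = 1/(-8571/14) = -14/8571)
-264651/f(-11, 966) = -264651/(-14/8571) = -264651*(-8571/14) = 2268323721/14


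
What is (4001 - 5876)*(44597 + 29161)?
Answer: -138296250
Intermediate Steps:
(4001 - 5876)*(44597 + 29161) = -1875*73758 = -138296250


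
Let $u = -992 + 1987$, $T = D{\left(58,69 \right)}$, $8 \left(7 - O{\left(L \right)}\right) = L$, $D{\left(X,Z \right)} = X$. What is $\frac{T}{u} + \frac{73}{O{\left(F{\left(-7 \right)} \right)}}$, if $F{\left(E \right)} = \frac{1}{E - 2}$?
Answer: $\frac{1051802}{100495} \approx 10.466$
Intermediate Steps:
$F{\left(E \right)} = \frac{1}{-2 + E}$
$O{\left(L \right)} = 7 - \frac{L}{8}$
$T = 58$
$u = 995$
$\frac{T}{u} + \frac{73}{O{\left(F{\left(-7 \right)} \right)}} = \frac{58}{995} + \frac{73}{7 - \frac{1}{8 \left(-2 - 7\right)}} = 58 \cdot \frac{1}{995} + \frac{73}{7 - \frac{1}{8 \left(-9\right)}} = \frac{58}{995} + \frac{73}{7 - - \frac{1}{72}} = \frac{58}{995} + \frac{73}{7 + \frac{1}{72}} = \frac{58}{995} + \frac{73}{\frac{505}{72}} = \frac{58}{995} + 73 \cdot \frac{72}{505} = \frac{58}{995} + \frac{5256}{505} = \frac{1051802}{100495}$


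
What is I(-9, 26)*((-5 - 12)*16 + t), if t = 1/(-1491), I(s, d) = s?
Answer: 1216659/497 ≈ 2448.0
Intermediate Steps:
t = -1/1491 ≈ -0.00067069
I(-9, 26)*((-5 - 12)*16 + t) = -9*((-5 - 12)*16 - 1/1491) = -9*(-17*16 - 1/1491) = -9*(-272 - 1/1491) = -9*(-405553/1491) = 1216659/497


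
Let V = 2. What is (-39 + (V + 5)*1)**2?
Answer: 1024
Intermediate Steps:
(-39 + (V + 5)*1)**2 = (-39 + (2 + 5)*1)**2 = (-39 + 7*1)**2 = (-39 + 7)**2 = (-32)**2 = 1024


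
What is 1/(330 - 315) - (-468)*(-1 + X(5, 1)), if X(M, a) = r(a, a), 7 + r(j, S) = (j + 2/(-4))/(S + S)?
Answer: -54404/15 ≈ -3626.9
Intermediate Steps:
r(j, S) = -7 + (-1/2 + j)/(2*S) (r(j, S) = -7 + (j + 2/(-4))/(S + S) = -7 + (j + 2*(-1/4))/((2*S)) = -7 + (j - 1/2)*(1/(2*S)) = -7 + (-1/2 + j)*(1/(2*S)) = -7 + (-1/2 + j)/(2*S))
X(M, a) = (-1 - 26*a)/(4*a) (X(M, a) = (-1 - 28*a + 2*a)/(4*a) = (-1 - 26*a)/(4*a))
1/(330 - 315) - (-468)*(-1 + X(5, 1)) = 1/(330 - 315) - (-468)*(-1 + (1/4)*(-1 - 26*1)/1) = 1/15 - (-468)*(-1 + (1/4)*1*(-1 - 26)) = 1/15 - (-468)*(-1 + (1/4)*1*(-27)) = 1/15 - (-468)*(-1 - 27/4) = 1/15 - (-468)*(-31)/4 = 1/15 - 78*93/2 = 1/15 - 3627 = -54404/15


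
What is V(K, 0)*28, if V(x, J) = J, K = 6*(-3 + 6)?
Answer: 0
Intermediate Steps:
K = 18 (K = 6*3 = 18)
V(K, 0)*28 = 0*28 = 0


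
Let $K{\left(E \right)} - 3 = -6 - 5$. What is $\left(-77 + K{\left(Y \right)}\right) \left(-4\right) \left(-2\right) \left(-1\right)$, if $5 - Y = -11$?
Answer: $680$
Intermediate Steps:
$Y = 16$ ($Y = 5 - -11 = 5 + 11 = 16$)
$K{\left(E \right)} = -8$ ($K{\left(E \right)} = 3 - 11 = -8$)
$\left(-77 + K{\left(Y \right)}\right) \left(-4\right) \left(-2\right) \left(-1\right) = \left(-77 - 8\right) \left(-4\right) \left(-2\right) \left(-1\right) = - 85 \cdot 8 \left(-1\right) = \left(-85\right) \left(-8\right) = 680$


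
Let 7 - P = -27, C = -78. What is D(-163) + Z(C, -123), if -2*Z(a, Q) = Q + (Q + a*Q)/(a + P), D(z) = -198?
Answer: -231/8 ≈ -28.875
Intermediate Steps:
P = 34 (P = 7 - 1*(-27) = 7 + 27 = 34)
Z(a, Q) = -Q/2 - (Q + Q*a)/(2*(34 + a)) (Z(a, Q) = -(Q + (Q + a*Q)/(a + 34))/2 = -(Q + (Q + Q*a)/(34 + a))/2 = -Q/2 - (Q + Q*a)/(2*(34 + a)))
D(-163) + Z(C, -123) = -198 - 1*(-123)*(35 + 2*(-78))/(68 + 2*(-78)) = -198 - 1*(-123)*(35 - 156)/(68 - 156) = -198 - 1*(-123)*(-121)/(-88) = -198 - 1*(-123)*(-1/88)*(-121) = -198 + 1353/8 = -231/8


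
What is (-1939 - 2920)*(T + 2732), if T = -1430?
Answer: -6326418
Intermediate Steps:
(-1939 - 2920)*(T + 2732) = (-1939 - 2920)*(-1430 + 2732) = -4859*1302 = -6326418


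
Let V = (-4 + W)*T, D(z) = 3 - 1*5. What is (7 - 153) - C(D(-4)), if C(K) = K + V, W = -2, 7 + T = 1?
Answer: -180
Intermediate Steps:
T = -6 (T = -7 + 1 = -6)
D(z) = -2 (D(z) = 3 - 5 = -2)
V = 36 (V = (-4 - 2)*(-6) = -6*(-6) = 36)
C(K) = 36 + K (C(K) = K + 36 = 36 + K)
(7 - 153) - C(D(-4)) = (7 - 153) - (36 - 2) = -146 - 1*34 = -146 - 34 = -180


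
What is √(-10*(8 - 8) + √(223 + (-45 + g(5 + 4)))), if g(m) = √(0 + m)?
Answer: 181^(¼) ≈ 3.6679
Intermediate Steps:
g(m) = √m
√(-10*(8 - 8) + √(223 + (-45 + g(5 + 4)))) = √(-10*(8 - 8) + √(223 + (-45 + √(5 + 4)))) = √(-10*0 + √(223 + (-45 + √9))) = √(0 + √(223 + (-45 + 3))) = √(0 + √(223 - 42)) = √(0 + √181) = √(√181) = 181^(¼)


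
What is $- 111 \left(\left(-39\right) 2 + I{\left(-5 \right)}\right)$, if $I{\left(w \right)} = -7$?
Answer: $9435$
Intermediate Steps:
$- 111 \left(\left(-39\right) 2 + I{\left(-5 \right)}\right) = - 111 \left(\left(-39\right) 2 - 7\right) = - 111 \left(-78 - 7\right) = \left(-111\right) \left(-85\right) = 9435$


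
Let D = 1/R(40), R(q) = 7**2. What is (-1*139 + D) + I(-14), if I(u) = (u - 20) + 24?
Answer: -7300/49 ≈ -148.98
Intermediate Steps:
R(q) = 49
D = 1/49 ≈ 0.020408
I(u) = 4 + u (I(u) = (-20 + u) + 24 = 4 + u)
(-1*139 + D) + I(-14) = (-1*139 + 1/49) + (4 - 14) = (-139 + 1/49) - 10 = -6810/49 - 10 = -7300/49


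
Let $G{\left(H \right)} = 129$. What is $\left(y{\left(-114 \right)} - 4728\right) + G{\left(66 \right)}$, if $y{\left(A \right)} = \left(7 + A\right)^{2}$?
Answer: $6850$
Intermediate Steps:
$\left(y{\left(-114 \right)} - 4728\right) + G{\left(66 \right)} = \left(\left(7 - 114\right)^{2} - 4728\right) + 129 = \left(\left(-107\right)^{2} - 4728\right) + 129 = \left(11449 - 4728\right) + 129 = 6721 + 129 = 6850$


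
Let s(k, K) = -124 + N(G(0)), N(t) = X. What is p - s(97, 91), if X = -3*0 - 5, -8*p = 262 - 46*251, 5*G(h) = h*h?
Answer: 3079/2 ≈ 1539.5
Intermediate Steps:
G(h) = h²/5 (G(h) = (h*h)/5 = h²/5)
p = 2821/2 (p = -(262 - 46*251)/8 = -(262 - 11546)/8 = -⅛*(-11284) = 2821/2 ≈ 1410.5)
X = -5 (X = 0 - 5 = -5)
N(t) = -5
s(k, K) = -129 (s(k, K) = -124 - 5 = -129)
p - s(97, 91) = 2821/2 - 1*(-129) = 2821/2 + 129 = 3079/2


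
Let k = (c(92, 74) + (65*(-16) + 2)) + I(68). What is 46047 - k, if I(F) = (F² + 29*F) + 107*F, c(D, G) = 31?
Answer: 33182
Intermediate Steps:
I(F) = F² + 136*F
k = 12865 (k = (31 + (65*(-16) + 2)) + 68*(136 + 68) = (31 + (-1040 + 2)) + 68*204 = (31 - 1038) + 13872 = -1007 + 13872 = 12865)
46047 - k = 46047 - 1*12865 = 46047 - 12865 = 33182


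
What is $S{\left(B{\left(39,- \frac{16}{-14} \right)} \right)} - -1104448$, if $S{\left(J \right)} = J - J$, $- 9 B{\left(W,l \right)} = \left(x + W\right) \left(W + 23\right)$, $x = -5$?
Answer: $1104448$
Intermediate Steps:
$B{\left(W,l \right)} = - \frac{\left(-5 + W\right) \left(23 + W\right)}{9}$ ($B{\left(W,l \right)} = - \frac{\left(-5 + W\right) \left(W + 23\right)}{9} = - \frac{\left(-5 + W\right) \left(23 + W\right)}{9}$)
$S{\left(J \right)} = 0$
$S{\left(B{\left(39,- \frac{16}{-14} \right)} \right)} - -1104448 = 0 - -1104448 = 0 + 1104448 = 1104448$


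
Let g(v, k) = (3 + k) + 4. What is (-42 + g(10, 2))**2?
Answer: 1089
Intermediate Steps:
g(v, k) = 7 + k
(-42 + g(10, 2))**2 = (-42 + (7 + 2))**2 = (-42 + 9)**2 = (-33)**2 = 1089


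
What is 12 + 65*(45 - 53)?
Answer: -508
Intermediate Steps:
12 + 65*(45 - 53) = 12 + 65*(-8) = 12 - 520 = -508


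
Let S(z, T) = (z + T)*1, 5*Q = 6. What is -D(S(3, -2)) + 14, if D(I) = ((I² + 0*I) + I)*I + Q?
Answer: 54/5 ≈ 10.800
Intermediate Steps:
Q = 6/5 (Q = (⅕)*6 = 6/5 ≈ 1.2000)
S(z, T) = T + z (S(z, T) = (T + z)*1 = T + z)
D(I) = 6/5 + I*(I + I²) (D(I) = ((I² + 0*I) + I)*I + 6/5 = ((I² + 0) + I)*I + 6/5 = (I² + I)*I + 6/5 = (I + I²)*I + 6/5 = I*(I + I²) + 6/5 = 6/5 + I*(I + I²))
-D(S(3, -2)) + 14 = -(6/5 + (-2 + 3)² + (-2 + 3)³) + 14 = -(6/5 + 1² + 1³) + 14 = -(6/5 + 1 + 1) + 14 = -1*16/5 + 14 = -16/5 + 14 = 54/5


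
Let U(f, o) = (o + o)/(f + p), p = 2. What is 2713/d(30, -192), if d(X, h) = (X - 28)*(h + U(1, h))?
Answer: -2713/640 ≈ -4.2391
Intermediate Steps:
U(f, o) = 2*o/(2 + f) (U(f, o) = (o + o)/(f + 2) = (2*o)/(2 + f) = 2*o/(2 + f))
d(X, h) = 5*h*(-28 + X)/3 (d(X, h) = (X - 28)*(h + 2*h/(2 + 1)) = (-28 + X)*(h + 2*h/3) = (-28 + X)*(5*h/3) = 5*h*(-28 + X)/3)
2713/d(30, -192) = 2713/(((5/3)*(-192)*(-28 + 30))) = 2713/(((5/3)*(-192)*2)) = 2713/(-640) = 2713*(-1/640) = -2713/640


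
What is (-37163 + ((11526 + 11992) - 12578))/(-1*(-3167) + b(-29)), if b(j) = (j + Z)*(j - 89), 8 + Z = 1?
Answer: -26223/7415 ≈ -3.5365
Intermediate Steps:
Z = -7 (Z = -8 + 1 = -7)
b(j) = (-89 + j)*(-7 + j) (b(j) = (j - 7)*(j - 89) = (-7 + j)*(-89 + j) = (-89 + j)*(-7 + j))
(-37163 + ((11526 + 11992) - 12578))/(-1*(-3167) + b(-29)) = (-37163 + ((11526 + 11992) - 12578))/(-1*(-3167) + (623 + (-29)**2 - 96*(-29))) = (-37163 + (23518 - 12578))/(3167 + (623 + 841 + 2784)) = (-37163 + 10940)/(3167 + 4248) = -26223/7415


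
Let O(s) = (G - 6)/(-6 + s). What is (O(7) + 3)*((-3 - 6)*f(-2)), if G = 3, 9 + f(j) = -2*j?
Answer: 0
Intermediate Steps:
f(j) = -9 - 2*j
O(s) = -3/(-6 + s) (O(s) = (3 - 6)/(-6 + s) = -3/(-6 + s))
(O(7) + 3)*((-3 - 6)*f(-2)) = (-3/(-6 + 7) + 3)*((-3 - 6)*(-9 - 2*(-2))) = (-3/1 + 3)*(-9*(-9 + 4)) = (-3*1 + 3)*(-9*(-5)) = (-3 + 3)*45 = 0*45 = 0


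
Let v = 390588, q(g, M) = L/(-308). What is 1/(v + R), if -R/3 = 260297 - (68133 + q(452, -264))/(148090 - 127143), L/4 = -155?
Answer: -1612919/629511385269 ≈ -2.5622e-6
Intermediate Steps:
L = -620 (L = 4*(-155) = -620)
q(g, M) = 155/77 (q(g, M) = -620/(-308) = -620*(-1/308) = 155/77)
R = -1259498191641/1612919 (R = -3*(260297 - (68133 + 155/77)/(148090 - 127143)) = -3*(260297 - 5246396/(77*20947)) = -3*(260297 - 1*5246396/1612919) = -3*(260297 - 5246396/1612919) = -3*419832730547/1612919 = -1259498191641/1612919 ≈ -7.8088e+5)
1/(v + R) = 1/(390588 - 1259498191641/1612919) = 1/(-629511385269/1612919) = -1612919/629511385269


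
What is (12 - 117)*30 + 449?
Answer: -2701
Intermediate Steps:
(12 - 117)*30 + 449 = -105*30 + 449 = -3150 + 449 = -2701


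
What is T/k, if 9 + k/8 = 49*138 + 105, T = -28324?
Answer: -7081/13716 ≈ -0.51626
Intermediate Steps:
k = 54864 (k = -72 + 8*(49*138 + 105) = -72 + 8*(6762 + 105) = -72 + 8*6867 = -72 + 54936 = 54864)
T/k = -28324/54864 = -28324*1/54864 = -7081/13716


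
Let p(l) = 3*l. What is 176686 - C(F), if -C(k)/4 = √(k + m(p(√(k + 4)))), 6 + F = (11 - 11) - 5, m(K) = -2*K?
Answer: 176686 + 4*√(-11 - 6*I*√7) ≈ 1.7669e+5 - 15.573*I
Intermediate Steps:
F = -11 (F = -6 + ((11 - 11) - 5) = -6 + (0 - 5) = -6 - 5 = -11)
C(k) = -4*√(k - 6*√(4 + k)) (C(k) = -4*√(k - 6*√(k + 4)) = -4*√(k - 6*√(4 + k)))
176686 - C(F) = 176686 - (-4)*√(-11 - 6*√(4 - 11)) = 176686 - (-4)*√(-11 - 6*I*√7) = 176686 + 4*√(-11 - 6*I*√7)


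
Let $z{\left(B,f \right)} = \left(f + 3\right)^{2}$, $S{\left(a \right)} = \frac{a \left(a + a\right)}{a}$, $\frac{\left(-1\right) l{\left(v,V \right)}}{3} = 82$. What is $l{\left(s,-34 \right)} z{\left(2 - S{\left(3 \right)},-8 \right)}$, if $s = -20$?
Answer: $-6150$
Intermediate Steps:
$l{\left(v,V \right)} = -246$ ($l{\left(v,V \right)} = \left(-3\right) 82 = -246$)
$S{\left(a \right)} = 2 a$ ($S{\left(a \right)} = \frac{a 2 a}{a} = \frac{2 a^{2}}{a} = 2 a$)
$z{\left(B,f \right)} = \left(3 + f\right)^{2}$
$l{\left(s,-34 \right)} z{\left(2 - S{\left(3 \right)},-8 \right)} = - 246 \left(3 - 8\right)^{2} = - 246 \left(-5\right)^{2} = \left(-246\right) 25 = -6150$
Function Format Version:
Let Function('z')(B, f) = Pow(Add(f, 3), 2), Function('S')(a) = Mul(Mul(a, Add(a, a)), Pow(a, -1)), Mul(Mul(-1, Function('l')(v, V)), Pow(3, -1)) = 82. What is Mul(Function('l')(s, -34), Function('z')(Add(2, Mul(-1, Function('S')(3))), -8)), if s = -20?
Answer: -6150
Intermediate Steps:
Function('l')(v, V) = -246 (Function('l')(v, V) = Mul(-3, 82) = -246)
Function('S')(a) = Mul(2, a) (Function('S')(a) = Mul(Mul(a, Mul(2, a)), Pow(a, -1)) = Mul(Mul(2, Pow(a, 2)), Pow(a, -1)) = Mul(2, a))
Function('z')(B, f) = Pow(Add(3, f), 2)
Mul(Function('l')(s, -34), Function('z')(Add(2, Mul(-1, Function('S')(3))), -8)) = Mul(-246, Pow(Add(3, -8), 2)) = Mul(-246, Pow(-5, 2)) = Mul(-246, 25) = -6150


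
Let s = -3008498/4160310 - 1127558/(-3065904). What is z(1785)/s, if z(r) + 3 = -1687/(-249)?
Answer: -333050122389600/31351695335383 ≈ -10.623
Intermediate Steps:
z(r) = 940/249 (z(r) = -3 - 1687/(-249) = -3 - 1687*(-1/249) = -3 + 1687/249 = 940/249)
s = -377731269101/1062925922520 (s = -3008498*1/4160310 - 1127558*(-1/3065904) = -1504249/2080155 + 563779/1532952 = -377731269101/1062925922520 ≈ -0.35537)
z(1785)/s = 940/(249*(-377731269101/1062925922520)) = (940/249)*(-1062925922520/377731269101) = -333050122389600/31351695335383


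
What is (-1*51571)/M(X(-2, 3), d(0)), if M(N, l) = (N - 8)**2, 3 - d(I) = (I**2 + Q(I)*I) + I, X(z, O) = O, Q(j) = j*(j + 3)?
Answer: -51571/25 ≈ -2062.8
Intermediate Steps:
Q(j) = j*(3 + j)
d(I) = 3 - I - I**2 - I**2*(3 + I) (d(I) = 3 - ((I**2 + (I*(3 + I))*I) + I) = 3 - ((I**2 + I**2*(3 + I)) + I) = 3 - (I + I**2 + I**2*(3 + I)) = 3 + (-I - I**2 - I**2*(3 + I)) = 3 - I - I**2 - I**2*(3 + I))
M(N, l) = (-8 + N)**2
(-1*51571)/M(X(-2, 3), d(0)) = (-1*51571)/((-8 + 3)**2) = -51571/((-5)**2) = -51571/25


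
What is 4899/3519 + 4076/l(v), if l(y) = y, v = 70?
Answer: 106423/1785 ≈ 59.621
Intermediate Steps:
4899/3519 + 4076/l(v) = 4899/3519 + 4076/70 = 4899*(1/3519) + 4076*(1/70) = 71/51 + 2038/35 = 106423/1785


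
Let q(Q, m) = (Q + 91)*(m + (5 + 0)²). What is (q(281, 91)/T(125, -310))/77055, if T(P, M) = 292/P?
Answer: 89900/375001 ≈ 0.23973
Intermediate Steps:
q(Q, m) = (25 + m)*(91 + Q) (q(Q, m) = (91 + Q)*(m + 5²) = (91 + Q)*(m + 25) = (91 + Q)*(25 + m) = (25 + m)*(91 + Q))
(q(281, 91)/T(125, -310))/77055 = ((2275 + 25*281 + 91*91 + 281*91)/((292/125)))/77055 = ((2275 + 7025 + 8281 + 25571)/((292*(1/125))))*(1/77055) = (43152/(292/125))*(1/77055) = (43152*(125/292))*(1/77055) = (1348500/73)*(1/77055) = 89900/375001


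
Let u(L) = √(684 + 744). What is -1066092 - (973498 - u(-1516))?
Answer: -2039590 + 2*√357 ≈ -2.0396e+6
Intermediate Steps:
u(L) = 2*√357 (u(L) = √1428 = 2*√357)
-1066092 - (973498 - u(-1516)) = -1066092 - (973498 - 2*√357) = -1066092 + (-973498 + 2*√357) = -2039590 + 2*√357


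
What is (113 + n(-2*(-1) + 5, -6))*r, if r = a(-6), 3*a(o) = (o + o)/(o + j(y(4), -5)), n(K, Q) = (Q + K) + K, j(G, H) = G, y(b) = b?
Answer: 242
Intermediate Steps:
n(K, Q) = Q + 2*K (n(K, Q) = (K + Q) + K = Q + 2*K)
a(o) = 2*o/(3*(4 + o)) (a(o) = ((o + o)/(o + 4))/3 = ((2*o)/(4 + o))/3 = (2*o/(4 + o))/3 = 2*o/(3*(4 + o)))
r = 2 (r = (⅔)*(-6)/(4 - 6) = (⅔)*(-6)/(-2) = (⅔)*(-6)*(-½) = 2)
(113 + n(-2*(-1) + 5, -6))*r = (113 + (-6 + 2*(-2*(-1) + 5)))*2 = (113 + (-6 + 2*(2 + 5)))*2 = (113 + (-6 + 2*7))*2 = (113 + (-6 + 14))*2 = (113 + 8)*2 = 121*2 = 242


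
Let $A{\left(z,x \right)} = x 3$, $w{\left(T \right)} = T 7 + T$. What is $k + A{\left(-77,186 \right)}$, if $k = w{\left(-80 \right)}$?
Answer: $-82$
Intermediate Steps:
$w{\left(T \right)} = 8 T$ ($w{\left(T \right)} = 7 T + T = 8 T$)
$A{\left(z,x \right)} = 3 x$
$k = -640$ ($k = 8 \left(-80\right) = -640$)
$k + A{\left(-77,186 \right)} = -640 + 3 \cdot 186 = -640 + 558 = -82$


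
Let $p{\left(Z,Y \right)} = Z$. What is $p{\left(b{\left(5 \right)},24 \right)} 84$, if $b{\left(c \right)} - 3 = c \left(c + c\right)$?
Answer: $4452$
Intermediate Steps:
$b{\left(c \right)} = 3 + 2 c^{2}$ ($b{\left(c \right)} = 3 + c \left(c + c\right) = 3 + c 2 c = 3 + 2 c^{2}$)
$p{\left(b{\left(5 \right)},24 \right)} 84 = \left(3 + 2 \cdot 5^{2}\right) 84 = \left(3 + 2 \cdot 25\right) 84 = \left(3 + 50\right) 84 = 53 \cdot 84 = 4452$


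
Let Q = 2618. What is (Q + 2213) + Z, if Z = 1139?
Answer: 5970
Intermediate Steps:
(Q + 2213) + Z = (2618 + 2213) + 1139 = 4831 + 1139 = 5970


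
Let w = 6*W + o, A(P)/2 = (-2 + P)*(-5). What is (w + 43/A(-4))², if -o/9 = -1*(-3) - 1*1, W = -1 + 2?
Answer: 458329/3600 ≈ 127.31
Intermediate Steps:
W = 1
A(P) = 20 - 10*P (A(P) = 2*((-2 + P)*(-5)) = 2*(10 - 5*P) = 20 - 10*P)
o = -18 (o = -9*(-1*(-3) - 1*1) = -9*(3 - 1) = -9*2 = -18)
w = -12 (w = 6*1 - 18 = 6 - 18 = -12)
(w + 43/A(-4))² = (-12 + 43/(20 - 10*(-4)))² = (-12 + 43/(20 + 40))² = (-12 + 43/60)² = (-677/60)² = 458329/3600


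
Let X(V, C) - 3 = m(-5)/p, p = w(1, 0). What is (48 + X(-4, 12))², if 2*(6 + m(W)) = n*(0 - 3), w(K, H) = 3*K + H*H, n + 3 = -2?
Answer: 10609/4 ≈ 2652.3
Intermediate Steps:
n = -5 (n = -3 - 2 = -5)
w(K, H) = H² + 3*K (w(K, H) = 3*K + H² = H² + 3*K)
m(W) = 3/2 (m(W) = -6 + (-5*(0 - 3))/2 = -6 + (-5*(-3))/2 = -6 + (½)*15 = -6 + 15/2 = 3/2)
p = 3 (p = 0² + 3*1 = 0 + 3 = 3)
X(V, C) = 7/2 (X(V, C) = 3 + (3/2)/3 = 3 + (3/2)*(⅓) = 3 + ½ = 7/2)
(48 + X(-4, 12))² = (48 + 7/2)² = (103/2)² = 10609/4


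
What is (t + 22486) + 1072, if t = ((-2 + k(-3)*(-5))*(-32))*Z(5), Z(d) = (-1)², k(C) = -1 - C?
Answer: 23942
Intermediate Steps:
Z(d) = 1
t = 384 (t = ((-2 + (-1 - 1*(-3))*(-5))*(-32))*1 = ((-2 + (-1 + 3)*(-5))*(-32))*1 = ((-2 + 2*(-5))*(-32))*1 = ((-2 - 10)*(-32))*1 = -12*(-32)*1 = 384*1 = 384)
(t + 22486) + 1072 = (384 + 22486) + 1072 = 22870 + 1072 = 23942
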